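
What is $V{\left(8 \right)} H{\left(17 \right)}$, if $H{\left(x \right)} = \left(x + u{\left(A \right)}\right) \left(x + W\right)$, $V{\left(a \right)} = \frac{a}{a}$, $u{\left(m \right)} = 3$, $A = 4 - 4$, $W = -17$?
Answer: $0$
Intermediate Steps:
$A = 0$ ($A = 4 - 4 = 0$)
$V{\left(a \right)} = 1$
$H{\left(x \right)} = \left(-17 + x\right) \left(3 + x\right)$ ($H{\left(x \right)} = \left(x + 3\right) \left(x - 17\right) = \left(3 + x\right) \left(-17 + x\right) = \left(-17 + x\right) \left(3 + x\right)$)
$V{\left(8 \right)} H{\left(17 \right)} = 1 \left(-51 + 17^{2} - 238\right) = 1 \left(-51 + 289 - 238\right) = 1 \cdot 0 = 0$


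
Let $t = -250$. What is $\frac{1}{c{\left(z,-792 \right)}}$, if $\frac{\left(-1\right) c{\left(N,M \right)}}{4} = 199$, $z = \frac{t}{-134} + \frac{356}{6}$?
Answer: $- \frac{1}{796} \approx -0.0012563$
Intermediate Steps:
$z = \frac{12301}{201}$ ($z = - \frac{250}{-134} + \frac{356}{6} = \left(-250\right) \left(- \frac{1}{134}\right) + 356 \cdot \frac{1}{6} = \frac{125}{67} + \frac{178}{3} = \frac{12301}{201} \approx 61.199$)
$c{\left(N,M \right)} = -796$ ($c{\left(N,M \right)} = \left(-4\right) 199 = -796$)
$\frac{1}{c{\left(z,-792 \right)}} = \frac{1}{-796} = - \frac{1}{796}$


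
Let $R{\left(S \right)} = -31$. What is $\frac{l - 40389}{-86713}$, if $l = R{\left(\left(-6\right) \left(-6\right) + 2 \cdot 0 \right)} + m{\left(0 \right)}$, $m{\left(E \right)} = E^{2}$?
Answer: $\frac{40420}{86713} \approx 0.46614$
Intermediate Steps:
$l = -31$ ($l = -31 + 0^{2} = -31 + 0 = -31$)
$\frac{l - 40389}{-86713} = \frac{-31 - 40389}{-86713} = \left(-31 - 40389\right) \left(- \frac{1}{86713}\right) = \left(-40420\right) \left(- \frac{1}{86713}\right) = \frac{40420}{86713}$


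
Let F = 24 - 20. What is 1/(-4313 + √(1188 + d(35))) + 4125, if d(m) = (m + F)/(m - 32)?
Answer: 76728163687/18600768 - √1201/18600768 ≈ 4125.0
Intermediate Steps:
F = 4
d(m) = (4 + m)/(-32 + m) (d(m) = (m + 4)/(m - 32) = (4 + m)/(-32 + m))
1/(-4313 + √(1188 + d(35))) + 4125 = 1/(-4313 + √(1188 + (4 + 35)/(-32 + 35))) + 4125 = 1/(-4313 + √(1188 + 39/3)) + 4125 = 1/(-4313 + √(1188 + (⅓)*39)) + 4125 = 1/(-4313 + √(1188 + 13)) + 4125 = 1/(-4313 + √1201) + 4125 = 4125 + 1/(-4313 + √1201)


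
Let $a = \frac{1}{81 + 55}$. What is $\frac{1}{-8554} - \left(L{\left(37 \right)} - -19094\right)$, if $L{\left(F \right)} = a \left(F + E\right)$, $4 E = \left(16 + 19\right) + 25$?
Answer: $- \frac{1388333455}{72709} \approx -19094.0$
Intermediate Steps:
$a = \frac{1}{136} \approx 0.0073529$
$E = 15$ ($E = \frac{\left(16 + 19\right) + 25}{4} = \frac{35 + 25}{4} = \frac{1}{4} \cdot 60 = 15$)
$L{\left(F \right)} = \frac{15}{136} + \frac{F}{136}$ ($L{\left(F \right)} = \frac{F + 15}{136} = \frac{15 + F}{136} = \frac{15}{136} + \frac{F}{136}$)
$\frac{1}{-8554} - \left(L{\left(37 \right)} - -19094\right) = \frac{1}{-8554} - \left(\left(\frac{15}{136} + \frac{1}{136} \cdot 37\right) - -19094\right) = - \frac{1}{8554} - \left(\left(\frac{15}{136} + \frac{37}{136}\right) + 19094\right) = - \frac{1}{8554} - \left(\frac{13}{34} + 19094\right) = - \frac{1}{8554} - \frac{649209}{34} = - \frac{1388333455}{72709}$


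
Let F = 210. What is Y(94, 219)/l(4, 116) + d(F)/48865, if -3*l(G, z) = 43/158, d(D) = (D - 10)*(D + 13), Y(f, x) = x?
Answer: -1014112478/420239 ≈ -2413.2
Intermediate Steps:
d(D) = (-10 + D)*(13 + D)
l(G, z) = -43/474 (l(G, z) = -43/(3*158) = -⅓*43/158 = -43/474)
Y(94, 219)/l(4, 116) + d(F)/48865 = 219/(-43/474) + (-130 + 210² + 3*210)/48865 = 219*(-474/43) + (-130 + 44100 + 630)*(1/48865) = -103806/43 + 44600*(1/48865) = -103806/43 + 8920/9773 = -1014112478/420239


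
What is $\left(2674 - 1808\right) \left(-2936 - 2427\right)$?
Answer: $-4644358$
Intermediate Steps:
$\left(2674 - 1808\right) \left(-2936 - 2427\right) = 866 \left(-5363\right) = -4644358$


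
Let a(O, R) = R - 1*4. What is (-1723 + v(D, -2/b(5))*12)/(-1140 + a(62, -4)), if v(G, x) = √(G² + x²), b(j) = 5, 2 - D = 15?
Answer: 1723/1148 - 3*√4229/1435 ≈ 1.3649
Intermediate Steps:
D = -13 (D = 2 - 1*15 = 2 - 15 = -13)
a(O, R) = -4 + R (a(O, R) = R - 4 = -4 + R)
(-1723 + v(D, -2/b(5))*12)/(-1140 + a(62, -4)) = (-1723 + √((-13)² + (-2/5)²)*12)/(-1140 + (-4 - 4)) = (-1723 + √(169 + (-2*⅕)²)*12)/(-1140 - 8) = (-1723 + √(169 + (-⅖)²)*12)/(-1148) = (-1723 + √(169 + 4/25)*12)*(-1/1148) = (-1723 + √(4229/25)*12)*(-1/1148) = (-1723 + (√4229/5)*12)*(-1/1148) = (-1723 + 12*√4229/5)*(-1/1148) = 1723/1148 - 3*√4229/1435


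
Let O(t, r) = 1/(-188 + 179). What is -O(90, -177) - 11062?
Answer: -99557/9 ≈ -11062.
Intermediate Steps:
O(t, r) = -1/9 (O(t, r) = 1/(-9) = -1/9)
-O(90, -177) - 11062 = -1*(-1/9) - 11062 = 1/9 - 11062 = -99557/9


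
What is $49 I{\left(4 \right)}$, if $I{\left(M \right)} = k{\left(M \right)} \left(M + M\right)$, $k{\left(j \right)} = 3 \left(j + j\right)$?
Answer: $9408$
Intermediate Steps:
$k{\left(j \right)} = 6 j$ ($k{\left(j \right)} = 3 \cdot 2 j = 6 j$)
$I{\left(M \right)} = 12 M^{2}$ ($I{\left(M \right)} = 6 M \left(M + M\right) = 6 M 2 M = 12 M^{2}$)
$49 I{\left(4 \right)} = 49 \cdot 12 \cdot 4^{2} = 49 \cdot 12 \cdot 16 = 49 \cdot 192 = 9408$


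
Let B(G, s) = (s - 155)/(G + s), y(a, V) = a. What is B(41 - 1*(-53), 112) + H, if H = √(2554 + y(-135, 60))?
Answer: -43/206 + √2419 ≈ 48.975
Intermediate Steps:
B(G, s) = (-155 + s)/(G + s)
H = √2419 (H = √(2554 - 135) = √2419 ≈ 49.183)
B(41 - 1*(-53), 112) + H = (-155 + 112)/((41 - 1*(-53)) + 112) + √2419 = -43/((41 + 53) + 112) + √2419 = -43/(94 + 112) + √2419 = -43/206 + √2419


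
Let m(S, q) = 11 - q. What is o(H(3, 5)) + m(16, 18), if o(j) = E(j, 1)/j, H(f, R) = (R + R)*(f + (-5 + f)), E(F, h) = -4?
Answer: -37/5 ≈ -7.4000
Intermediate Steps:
H(f, R) = 2*R*(-5 + 2*f) (H(f, R) = (2*R)*(-5 + 2*f) = 2*R*(-5 + 2*f))
o(j) = -4/j
o(H(3, 5)) + m(16, 18) = -4*1/(10*(-5 + 2*3)) + (11 - 1*18) = -4*1/(10*(-5 + 6)) + (11 - 18) = -4/(2*5*1) - 7 = -4/10 - 7 = -4*⅒ - 7 = -⅖ - 7 = -37/5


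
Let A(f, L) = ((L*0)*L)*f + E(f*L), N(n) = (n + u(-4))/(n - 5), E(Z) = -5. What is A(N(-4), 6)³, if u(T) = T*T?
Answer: -125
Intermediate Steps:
u(T) = T²
N(n) = (16 + n)/(-5 + n) (N(n) = (n + (-4)²)/(n - 5) = (n + 16)/(-5 + n) = (16 + n)/(-5 + n))
A(f, L) = -5 (A(f, L) = ((L*0)*L)*f - 5 = (0*L)*f - 5 = 0*f - 5 = 0 - 5 = -5)
A(N(-4), 6)³ = (-5)³ = -125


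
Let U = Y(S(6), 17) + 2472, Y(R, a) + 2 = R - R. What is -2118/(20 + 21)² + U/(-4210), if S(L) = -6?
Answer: -1306885/707701 ≈ -1.8467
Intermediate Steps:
Y(R, a) = -2 (Y(R, a) = -2 + (R - R) = -2 + 0 = -2)
U = 2470 (U = -2 + 2472 = 2470)
-2118/(20 + 21)² + U/(-4210) = -2118/(20 + 21)² + 2470/(-4210) = -2118/(41²) + 2470*(-1/4210) = -2118/1681 - 247/421 = -1306885/707701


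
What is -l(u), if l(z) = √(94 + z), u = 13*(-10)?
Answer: -6*I ≈ -6.0*I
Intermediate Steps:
u = -130
-l(u) = -√(94 - 130) = -√(-36) = -6*I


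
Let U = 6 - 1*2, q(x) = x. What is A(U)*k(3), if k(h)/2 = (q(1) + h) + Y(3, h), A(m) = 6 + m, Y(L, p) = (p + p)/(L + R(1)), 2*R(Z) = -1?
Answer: 128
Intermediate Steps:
R(Z) = -1/2 (R(Z) = (1/2)*(-1) = -1/2)
Y(L, p) = 2*p/(-1/2 + L) (Y(L, p) = (p + p)/(L - 1/2) = (2*p)/(-1/2 + L) = 2*p/(-1/2 + L))
U = 4 (U = 6 - 2 = 4)
k(h) = 2 + 18*h/5 (k(h) = 2*((1 + h) + 4*h/(-1 + 2*3)) = 2*((1 + h) + 4*h/(-1 + 6)) = 2*((1 + h) + 4*h/5) = 2*(1 + 9*h/5) = 2 + 18*h/5)
A(U)*k(3) = (6 + 4)*(2 + (18/5)*3) = 10*(2 + 54/5) = 10*(64/5) = 128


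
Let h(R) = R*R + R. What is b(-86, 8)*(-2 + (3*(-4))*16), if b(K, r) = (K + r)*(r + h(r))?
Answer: 1210560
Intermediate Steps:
h(R) = R + R² (h(R) = R² + R = R + R²)
b(K, r) = (K + r)*(r + r*(1 + r))
b(-86, 8)*(-2 + (3*(-4))*16) = (8*(-86 + 8 - 86*(1 + 8) + 8*(1 + 8)))*(-2 + (3*(-4))*16) = (8*(-86 + 8 - 86*9 + 8*9))*(-2 - 12*16) = (8*(-86 + 8 - 774 + 72))*(-2 - 192) = (8*(-780))*(-194) = -6240*(-194) = 1210560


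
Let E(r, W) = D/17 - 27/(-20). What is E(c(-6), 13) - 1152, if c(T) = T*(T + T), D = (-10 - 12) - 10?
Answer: -391861/340 ≈ -1152.5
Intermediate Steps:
D = -32 (D = -22 - 10 = -32)
c(T) = 2*T² (c(T) = T*(2*T) = 2*T²)
E(r, W) = -181/340 (E(r, W) = -32/17 - 27/(-20) = -32*1/17 - 27*(-1/20) = -32/17 + 27/20 = -181/340)
E(c(-6), 13) - 1152 = -181/340 - 1152 = -391861/340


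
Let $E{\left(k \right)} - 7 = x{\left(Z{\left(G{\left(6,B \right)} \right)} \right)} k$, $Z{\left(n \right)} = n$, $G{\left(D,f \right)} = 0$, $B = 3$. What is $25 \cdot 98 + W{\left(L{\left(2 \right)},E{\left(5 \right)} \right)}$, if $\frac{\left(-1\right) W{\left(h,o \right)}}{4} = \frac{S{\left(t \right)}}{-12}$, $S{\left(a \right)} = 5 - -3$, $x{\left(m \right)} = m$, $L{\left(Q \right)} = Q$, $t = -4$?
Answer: $\frac{7358}{3} \approx 2452.7$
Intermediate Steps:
$S{\left(a \right)} = 8$ ($S{\left(a \right)} = 5 + 3 = 8$)
$E{\left(k \right)} = 7$ ($E{\left(k \right)} = 7 + 0 k = 7 + 0 = 7$)
$W{\left(h,o \right)} = \frac{8}{3}$ ($W{\left(h,o \right)} = - 4 \frac{8}{-12} = - 4 \cdot 8 \left(- \frac{1}{12}\right) = \left(-4\right) \left(- \frac{2}{3}\right) = \frac{8}{3}$)
$25 \cdot 98 + W{\left(L{\left(2 \right)},E{\left(5 \right)} \right)} = 25 \cdot 98 + \frac{8}{3} = 2450 + \frac{8}{3} = \frac{7358}{3}$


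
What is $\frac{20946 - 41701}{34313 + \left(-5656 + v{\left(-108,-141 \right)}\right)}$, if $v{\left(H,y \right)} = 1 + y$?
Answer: $- \frac{20755}{28517} \approx -0.72781$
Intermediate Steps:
$\frac{20946 - 41701}{34313 + \left(-5656 + v{\left(-108,-141 \right)}\right)} = \frac{20946 - 41701}{34313 + \left(-5656 + \left(1 - 141\right)\right)} = - \frac{20755}{34313 - 5796} = - \frac{20755}{28517}$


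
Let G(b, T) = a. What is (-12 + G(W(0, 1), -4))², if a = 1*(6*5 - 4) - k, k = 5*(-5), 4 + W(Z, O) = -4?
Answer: 1521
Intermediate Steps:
W(Z, O) = -8 (W(Z, O) = -4 - 4 = -8)
k = -25
a = 51 (a = 1*(6*5 - 4) - 1*(-25) = 1*(30 - 4) + 25 = 1*26 + 25 = 26 + 25 = 51)
G(b, T) = 51
(-12 + G(W(0, 1), -4))² = (-12 + 51)² = 39² = 1521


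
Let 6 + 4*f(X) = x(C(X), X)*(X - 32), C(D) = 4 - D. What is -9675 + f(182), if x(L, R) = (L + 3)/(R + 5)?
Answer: -1816068/187 ≈ -9711.6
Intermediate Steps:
x(L, R) = (3 + L)/(5 + R)
f(X) = -3/2 + (-32 + X)*(7 - X)/(4*(5 + X)) (f(X) = -3/2 + (((3 + (4 - X))/(5 + X))*(X - 32))/4 = -3/2 + (((7 - X)/(5 + X))*(-32 + X))/4 = -3/2 + ((-32 + X)*(7 - X)/(5 + X))/4 = -3/2 + (-32 + X)*(7 - X)/(4*(5 + X)))
-9675 + f(182) = -9675 + (-254 - 1*182² + 33*182)/(4*(5 + 182)) = -9675 + (¼)*(-254 - 1*33124 + 6006)/187 = -9675 + (¼)*(1/187)*(-254 - 33124 + 6006) = -9675 + (¼)*(1/187)*(-27372) = -9675 - 6843/187 = -1816068/187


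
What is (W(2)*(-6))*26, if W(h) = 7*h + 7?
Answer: -3276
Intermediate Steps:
W(h) = 7 + 7*h
(W(2)*(-6))*26 = ((7 + 7*2)*(-6))*26 = ((7 + 14)*(-6))*26 = (21*(-6))*26 = -126*26 = -3276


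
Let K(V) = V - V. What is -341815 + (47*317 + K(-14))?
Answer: -326916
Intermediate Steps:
K(V) = 0
-341815 + (47*317 + K(-14)) = -341815 + (47*317 + 0) = -341815 + (14899 + 0) = -341815 + 14899 = -326916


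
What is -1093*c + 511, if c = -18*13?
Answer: 256273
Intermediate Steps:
c = -234
-1093*c + 511 = -1093*(-234) + 511 = 255762 + 511 = 256273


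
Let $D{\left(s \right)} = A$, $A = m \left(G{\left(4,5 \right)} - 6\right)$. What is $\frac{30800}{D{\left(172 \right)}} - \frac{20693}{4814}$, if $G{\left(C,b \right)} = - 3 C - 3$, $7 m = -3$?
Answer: $\frac{148084963}{43326} \approx 3417.9$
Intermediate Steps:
$m = - \frac{3}{7}$ ($m = \frac{1}{7} \left(-3\right) = - \frac{3}{7} \approx -0.42857$)
$G{\left(C,b \right)} = -3 - 3 C$
$A = 9$ ($A = - \frac{3 \left(\left(-3 - 12\right) - 6\right)}{7} = - \frac{3 \left(-15 - 6\right)}{7} = \left(- \frac{3}{7}\right) \left(-21\right) = 9$)
$D{\left(s \right)} = 9$
$\frac{30800}{D{\left(172 \right)}} - \frac{20693}{4814} = \frac{30800}{9} - \frac{20693}{4814} = \frac{148084963}{43326}$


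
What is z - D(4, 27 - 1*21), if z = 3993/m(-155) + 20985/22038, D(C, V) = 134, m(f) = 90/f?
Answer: -77241880/11019 ≈ -7009.9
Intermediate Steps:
z = -75765334/11019 (z = 3993/((90/(-155))) + 20985/22038 = 3993/((90*(-1/155))) + 20985*(1/22038) = 3993/(-18/31) + 6995/7346 = 3993*(-31/18) + 6995/7346 = -41261/6 + 6995/7346 = -75765334/11019 ≈ -6875.9)
z - D(4, 27 - 1*21) = -75765334/11019 - 1*134 = -75765334/11019 - 134 = -77241880/11019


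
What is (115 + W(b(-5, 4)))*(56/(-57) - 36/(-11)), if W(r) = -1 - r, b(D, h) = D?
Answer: 170884/627 ≈ 272.54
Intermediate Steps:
(115 + W(b(-5, 4)))*(56/(-57) - 36/(-11)) = (115 + (-1 - 1*(-5)))*(56/(-57) - 36/(-11)) = (115 + (-1 + 5))*(56*(-1/57) - 36*(-1/11)) = (115 + 4)*(-56/57 + 36/11) = 119*(1436/627) = 170884/627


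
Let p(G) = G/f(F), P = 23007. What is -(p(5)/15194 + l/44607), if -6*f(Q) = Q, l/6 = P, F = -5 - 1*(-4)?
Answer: -349791393/112959793 ≈ -3.0966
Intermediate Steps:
F = -1 (F = -5 + 4 = -1)
l = 138042 (l = 6*23007 = 138042)
f(Q) = -Q/6
p(G) = 6*G (p(G) = G/((-⅙*(-1))) = G/(⅙) = G*6 = 6*G)
-(p(5)/15194 + l/44607) = -((6*5)/15194 + 138042/44607) = -(30*(1/15194) + 138042*(1/44607)) = -(15/7597 + 46014/14869) = -1*349791393/112959793 = -349791393/112959793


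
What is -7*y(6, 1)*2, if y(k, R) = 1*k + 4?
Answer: -140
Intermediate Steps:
y(k, R) = 4 + k (y(k, R) = k + 4 = 4 + k)
-7*y(6, 1)*2 = -7*(4 + 6)*2 = -7*10*2 = -70*2 = -140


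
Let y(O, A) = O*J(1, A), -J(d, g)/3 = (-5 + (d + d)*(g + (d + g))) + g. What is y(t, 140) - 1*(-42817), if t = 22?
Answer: -3185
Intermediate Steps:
J(d, g) = 15 - 3*g - 6*d*(d + 2*g) (J(d, g) = -3*((-5 + (d + d)*(g + (d + g))) + g) = -3*((-5 + (2*d)*(d + 2*g)) + g) = -3*((-5 + 2*d*(d + 2*g)) + g) = -3*(-5 + g + 2*d*(d + 2*g)) = 15 - 3*g - 6*d*(d + 2*g))
y(O, A) = O*(9 - 15*A) (y(O, A) = O*(15 - 6*1² - 3*A - 12*1*A) = O*(15 - 6*1 - 3*A - 12*A) = O*(15 - 6 - 3*A - 12*A) = O*(9 - 15*A))
y(t, 140) - 1*(-42817) = 3*22*(3 - 5*140) - 1*(-42817) = 3*22*(3 - 700) + 42817 = 3*22*(-697) + 42817 = -46002 + 42817 = -3185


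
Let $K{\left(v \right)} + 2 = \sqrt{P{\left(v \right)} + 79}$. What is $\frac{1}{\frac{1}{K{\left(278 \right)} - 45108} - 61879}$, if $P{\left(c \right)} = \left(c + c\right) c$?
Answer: $- \frac{13989861831033}{865678660552642306} + \frac{\sqrt{17183}}{2597035981657926918} \approx -1.6161 \cdot 10^{-5}$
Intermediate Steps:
$P{\left(c \right)} = 2 c^{2}$ ($P{\left(c \right)} = 2 c c = 2 c^{2}$)
$K{\left(v \right)} = -2 + \sqrt{79 + 2 v^{2}}$ ($K{\left(v \right)} = -2 + \sqrt{2 v^{2} + 79} = -2 + \sqrt{79 + 2 v^{2}}$)
$\frac{1}{\frac{1}{K{\left(278 \right)} - 45108} - 61879} = \frac{1}{\frac{1}{\left(-2 + \sqrt{79 + 2 \cdot 278^{2}}\right) - 45108} - 61879} = \frac{1}{\frac{1}{\left(-2 + \sqrt{79 + 2 \cdot 77284}\right) - 45108} - 61879} = \frac{1}{\frac{1}{\left(-2 + \sqrt{79 + 154568}\right) - 45108} - 61879} = \frac{1}{\frac{1}{\left(-2 + \sqrt{154647}\right) - 45108} - 61879} = \frac{1}{\frac{1}{\left(-2 + 3 \sqrt{17183}\right) - 45108} - 61879} = \frac{1}{\frac{1}{-45110 + 3 \sqrt{17183}} - 61879} = \frac{1}{-61879 + \frac{1}{-45110 + 3 \sqrt{17183}}}$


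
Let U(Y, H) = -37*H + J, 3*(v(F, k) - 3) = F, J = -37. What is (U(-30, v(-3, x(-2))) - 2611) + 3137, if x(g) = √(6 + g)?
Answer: 415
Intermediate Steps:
v(F, k) = 3 + F/3
U(Y, H) = -37 - 37*H (U(Y, H) = -37*H - 37 = -37 - 37*H)
(U(-30, v(-3, x(-2))) - 2611) + 3137 = ((-37 - 37*(3 + (⅓)*(-3))) - 2611) + 3137 = ((-37 - 37*(3 - 1)) - 2611) + 3137 = ((-37 - 37*2) - 2611) + 3137 = ((-37 - 74) - 2611) + 3137 = (-111 - 2611) + 3137 = -2722 + 3137 = 415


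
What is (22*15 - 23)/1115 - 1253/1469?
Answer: -946112/1637935 ≈ -0.57763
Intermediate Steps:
(22*15 - 23)/1115 - 1253/1469 = (330 - 23)*(1/1115) - 1253*1/1469 = 307*(1/1115) - 1253/1469 = 307/1115 - 1253/1469 = -946112/1637935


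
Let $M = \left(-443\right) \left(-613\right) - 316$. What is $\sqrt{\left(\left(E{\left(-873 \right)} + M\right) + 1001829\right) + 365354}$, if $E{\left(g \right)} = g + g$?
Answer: $2 \sqrt{409170} \approx 1279.3$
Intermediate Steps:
$M = 271243$ ($M = 271559 - 316 = 271243$)
$E{\left(g \right)} = 2 g$
$\sqrt{\left(\left(E{\left(-873 \right)} + M\right) + 1001829\right) + 365354} = \sqrt{\left(\left(2 \left(-873\right) + 271243\right) + 1001829\right) + 365354} = \sqrt{\left(\left(-1746 + 271243\right) + 1001829\right) + 365354} = \sqrt{\left(269497 + 1001829\right) + 365354} = \sqrt{1271326 + 365354} = \sqrt{1636680} = 2 \sqrt{409170}$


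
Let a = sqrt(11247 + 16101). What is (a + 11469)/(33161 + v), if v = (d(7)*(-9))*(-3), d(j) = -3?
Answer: 11469/33080 + sqrt(6837)/16540 ≈ 0.35170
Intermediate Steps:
a = 2*sqrt(6837) (a = sqrt(27348) = 2*sqrt(6837) ≈ 165.37)
v = -81 (v = -3*(-9)*(-3) = 27*(-3) = -81)
(a + 11469)/(33161 + v) = (2*sqrt(6837) + 11469)/(33161 - 81) = (11469 + 2*sqrt(6837))/33080 = (11469 + 2*sqrt(6837))*(1/33080) = 11469/33080 + sqrt(6837)/16540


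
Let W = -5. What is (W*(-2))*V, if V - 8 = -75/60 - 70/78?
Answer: 4565/78 ≈ 58.526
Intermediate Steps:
V = 913/156 (V = 8 + (-75/60 - 70/78) = 8 + (-75*1/60 - 70*1/78) = 8 + (-5/4 - 35/39) = 8 - 335/156 = 913/156 ≈ 5.8526)
(W*(-2))*V = -5*(-2)*(913/156) = 10*(913/156) = 4565/78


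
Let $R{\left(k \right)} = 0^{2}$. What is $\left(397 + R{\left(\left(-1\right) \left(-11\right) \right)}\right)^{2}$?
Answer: $157609$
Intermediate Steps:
$R{\left(k \right)} = 0$
$\left(397 + R{\left(\left(-1\right) \left(-11\right) \right)}\right)^{2} = \left(397 + 0\right)^{2} = 397^{2} = 157609$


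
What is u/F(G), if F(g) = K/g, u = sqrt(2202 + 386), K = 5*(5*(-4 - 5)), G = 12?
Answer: -8*sqrt(647)/75 ≈ -2.7132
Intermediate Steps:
K = -225 (K = 5*(5*(-9)) = 5*(-45) = -225)
u = 2*sqrt(647) (u = sqrt(2588) = 2*sqrt(647) ≈ 50.872)
F(g) = -225/g
u/F(G) = (2*sqrt(647))/((-225/12)) = (2*sqrt(647))/((-225*1/12)) = (2*sqrt(647))/(-75/4) = (2*sqrt(647))*(-4/75) = -8*sqrt(647)/75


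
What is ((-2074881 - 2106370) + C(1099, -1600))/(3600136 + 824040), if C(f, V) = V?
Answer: -4182851/4424176 ≈ -0.94545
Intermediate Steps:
((-2074881 - 2106370) + C(1099, -1600))/(3600136 + 824040) = ((-2074881 - 2106370) - 1600)/(3600136 + 824040) = (-4181251 - 1600)/4424176 = -4182851*1/4424176 = -4182851/4424176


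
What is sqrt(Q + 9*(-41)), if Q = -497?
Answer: I*sqrt(866) ≈ 29.428*I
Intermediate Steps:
sqrt(Q + 9*(-41)) = sqrt(-497 + 9*(-41)) = sqrt(-497 - 369) = sqrt(-866) = I*sqrt(866)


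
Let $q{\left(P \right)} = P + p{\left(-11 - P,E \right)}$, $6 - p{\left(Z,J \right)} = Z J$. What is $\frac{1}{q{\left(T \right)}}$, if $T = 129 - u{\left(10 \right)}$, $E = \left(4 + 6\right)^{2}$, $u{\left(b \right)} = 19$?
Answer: $\frac{1}{12216} \approx 8.186 \cdot 10^{-5}$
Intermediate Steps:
$E = 100$ ($E = 10^{2} = 100$)
$p{\left(Z,J \right)} = 6 - J Z$ ($p{\left(Z,J \right)} = 6 - Z J = 6 - J Z$)
$T = 110$ ($T = 129 - 19 = 110$)
$q{\left(P \right)} = 1106 + 101 P$ ($q{\left(P \right)} = P - \left(-6 + 100 \left(-11 - P\right)\right) = P + \left(6 + \left(1100 + 100 P\right)\right) = P + \left(1106 + 100 P\right) = 1106 + 101 P$)
$\frac{1}{q{\left(T \right)}} = \frac{1}{1106 + 101 \cdot 110} = \frac{1}{1106 + 11110} = \frac{1}{12216}$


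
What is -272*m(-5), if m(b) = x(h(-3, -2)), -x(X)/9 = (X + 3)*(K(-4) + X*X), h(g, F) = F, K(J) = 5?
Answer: 22032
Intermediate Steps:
x(X) = -9*(3 + X)*(5 + X**2) (x(X) = -9*(X + 3)*(5 + X*X) = -9*(3 + X)*(5 + X**2))
m(b) = -81 (m(b) = -135 - 45*(-2) - 27*(-2)**2 - 9*(-2)**3 = -135 + 90 - 27*4 - 9*(-8) = -135 + 90 - 108 + 72 = -81)
-272*m(-5) = -272*(-81) = 22032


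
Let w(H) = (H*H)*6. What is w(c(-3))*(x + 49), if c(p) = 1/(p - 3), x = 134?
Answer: 61/2 ≈ 30.500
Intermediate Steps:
c(p) = 1/(-3 + p)
w(H) = 6*H² (w(H) = H²*6 = 6*H²)
w(c(-3))*(x + 49) = (6*(1/(-3 - 3))²)*(134 + 49) = (6*(1/(-6))²)*183 = (6*(-⅙)²)*183 = (6*(1/36))*183 = (⅙)*183 = 61/2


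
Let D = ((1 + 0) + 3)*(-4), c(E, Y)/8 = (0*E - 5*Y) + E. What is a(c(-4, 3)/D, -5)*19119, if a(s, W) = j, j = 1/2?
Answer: 19119/2 ≈ 9559.5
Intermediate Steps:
c(E, Y) = -40*Y + 8*E (c(E, Y) = 8*((0*E - 5*Y) + E) = 8*((0 - 5*Y) + E) = 8*(-5*Y + E) = 8*(E - 5*Y) = -40*Y + 8*E)
D = -16 (D = (1 + 3)*(-4) = 4*(-4) = -16)
j = ½ ≈ 0.50000
a(s, W) = ½
a(c(-4, 3)/D, -5)*19119 = (½)*19119 = 19119/2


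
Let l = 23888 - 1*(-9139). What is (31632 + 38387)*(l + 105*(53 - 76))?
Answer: 2143421628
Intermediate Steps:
l = 33027 (l = 23888 + 9139 = 33027)
(31632 + 38387)*(l + 105*(53 - 76)) = (31632 + 38387)*(33027 + 105*(53 - 76)) = 70019*(33027 + 105*(-23)) = 70019*(33027 - 2415) = 70019*30612 = 2143421628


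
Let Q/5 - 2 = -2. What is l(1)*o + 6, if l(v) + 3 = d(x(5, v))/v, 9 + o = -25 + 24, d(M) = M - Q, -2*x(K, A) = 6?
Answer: 66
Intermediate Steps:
Q = 0 (Q = 10 + 5*(-2) = 10 - 10 = 0)
x(K, A) = -3 (x(K, A) = -½*6 = -3)
d(M) = M (d(M) = M - 1*0 = M + 0 = M)
o = -10 (o = -9 + (-25 + 24) = -9 - 1 = -10)
l(v) = -3 - 3/v
l(1)*o + 6 = (-3 - 3/1)*(-10) + 6 = (-3 - 3*1)*(-10) + 6 = (-3 - 3)*(-10) + 6 = -6*(-10) + 6 = 60 + 6 = 66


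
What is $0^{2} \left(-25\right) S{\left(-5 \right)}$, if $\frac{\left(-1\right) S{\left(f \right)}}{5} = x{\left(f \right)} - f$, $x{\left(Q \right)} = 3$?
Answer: $0$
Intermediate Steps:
$S{\left(f \right)} = -15 + 5 f$ ($S{\left(f \right)} = - 5 \left(3 - f\right) = -15 + 5 f$)
$0^{2} \left(-25\right) S{\left(-5 \right)} = 0^{2} \left(-25\right) \left(-15 + 5 \left(-5\right)\right) = 0 \left(-25\right) \left(-15 - 25\right) = 0 \left(-40\right) = 0$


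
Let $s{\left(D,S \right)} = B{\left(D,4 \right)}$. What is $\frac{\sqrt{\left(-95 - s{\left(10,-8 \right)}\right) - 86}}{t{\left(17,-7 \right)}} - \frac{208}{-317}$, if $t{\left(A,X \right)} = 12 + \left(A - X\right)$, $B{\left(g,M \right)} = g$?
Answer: $\frac{208}{317} + \frac{i \sqrt{191}}{36} \approx 0.65615 + 0.3839 i$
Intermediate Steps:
$s{\left(D,S \right)} = D$
$t{\left(A,X \right)} = 12 + A - X$
$\frac{\sqrt{\left(-95 - s{\left(10,-8 \right)}\right) - 86}}{t{\left(17,-7 \right)}} - \frac{208}{-317} = \frac{\sqrt{\left(-95 - 10\right) - 86}}{12 + 17 - -7} - \frac{208}{-317} = \frac{\sqrt{\left(-95 - 10\right) - 86}}{12 + 17 + 7} - - \frac{208}{317} = \frac{\sqrt{-105 - 86}}{36} + \frac{208}{317} = \sqrt{-191} \cdot \frac{1}{36} + \frac{208}{317} = i \sqrt{191} \cdot \frac{1}{36} + \frac{208}{317} = \frac{i \sqrt{191}}{36} + \frac{208}{317} = \frac{208}{317} + \frac{i \sqrt{191}}{36}$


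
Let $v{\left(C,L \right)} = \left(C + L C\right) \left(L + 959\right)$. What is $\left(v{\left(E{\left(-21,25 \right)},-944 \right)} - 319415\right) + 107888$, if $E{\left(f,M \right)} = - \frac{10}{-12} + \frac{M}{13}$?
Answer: $- \frac{6513427}{26} \approx -2.5052 \cdot 10^{5}$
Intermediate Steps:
$E{\left(f,M \right)} = \frac{5}{6} + \frac{M}{13}$ ($E{\left(f,M \right)} = \left(-10\right) \left(- \frac{1}{12}\right) + M \frac{1}{13} = \frac{5}{6} + \frac{M}{13}$)
$v{\left(C,L \right)} = \left(959 + L\right) \left(C + C L\right)$ ($v{\left(C,L \right)} = \left(C + C L\right) \left(959 + L\right) = \left(959 + L\right) \left(C + C L\right)$)
$\left(v{\left(E{\left(-21,25 \right)},-944 \right)} - 319415\right) + 107888 = \left(\left(\frac{5}{6} + \frac{1}{13} \cdot 25\right) \left(959 + \left(-944\right)^{2} + 960 \left(-944\right)\right) - 319415\right) + 107888 = \left(\left(\frac{5}{6} + \frac{25}{13}\right) \left(959 + 891136 - 906240\right) - 319415\right) + 107888 = \left(\frac{215}{78} \left(-14145\right) - 319415\right) + 107888 = \left(- \frac{1013725}{26} - 319415\right) + 107888 = - \frac{9318515}{26} + 107888 = - \frac{6513427}{26}$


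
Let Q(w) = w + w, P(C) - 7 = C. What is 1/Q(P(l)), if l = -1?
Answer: 1/12 ≈ 0.083333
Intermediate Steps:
P(C) = 7 + C
Q(w) = 2*w
1/Q(P(l)) = 1/(2*(7 - 1)) = 1/(2*6) = 1/12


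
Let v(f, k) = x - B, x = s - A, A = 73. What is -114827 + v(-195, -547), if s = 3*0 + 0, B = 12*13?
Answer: -115056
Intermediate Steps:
B = 156
s = 0 (s = 0 + 0 = 0)
x = -73 (x = 0 - 1*73 = 0 - 73 = -73)
v(f, k) = -229 (v(f, k) = -73 - 1*156 = -73 - 156 = -229)
-114827 + v(-195, -547) = -114827 - 229 = -115056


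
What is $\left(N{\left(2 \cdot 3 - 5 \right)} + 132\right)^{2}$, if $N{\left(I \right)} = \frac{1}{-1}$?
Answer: $17161$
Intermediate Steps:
$N{\left(I \right)} = -1$
$\left(N{\left(2 \cdot 3 - 5 \right)} + 132\right)^{2} = \left(-1 + 132\right)^{2} = 131^{2} = 17161$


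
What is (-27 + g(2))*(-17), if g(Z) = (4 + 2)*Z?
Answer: 255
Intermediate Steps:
g(Z) = 6*Z
(-27 + g(2))*(-17) = (-27 + 6*2)*(-17) = (-27 + 12)*(-17) = -15*(-17) = 255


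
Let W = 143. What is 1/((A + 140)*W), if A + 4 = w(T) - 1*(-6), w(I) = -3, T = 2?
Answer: 1/19877 ≈ 5.0309e-5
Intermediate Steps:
A = -1 (A = -4 + (-3 - 1*(-6)) = -4 + (-3 + 6) = -4 + 3 = -1)
1/((A + 140)*W) = 1/((-1 + 140)*143) = 1/(139*143) = 1/19877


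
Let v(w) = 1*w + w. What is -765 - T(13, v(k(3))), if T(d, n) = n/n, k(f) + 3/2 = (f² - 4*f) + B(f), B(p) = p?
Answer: -766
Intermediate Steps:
k(f) = -3/2 + f² - 3*f (k(f) = -3/2 + ((f² - 4*f) + f) = -3/2 + (f² - 3*f) = -3/2 + f² - 3*f)
v(w) = 2*w (v(w) = w + w = 2*w)
T(d, n) = 1
-765 - T(13, v(k(3))) = -765 - 1*1 = -765 - 1 = -766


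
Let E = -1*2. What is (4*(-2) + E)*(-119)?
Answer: 1190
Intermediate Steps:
E = -2
(4*(-2) + E)*(-119) = (4*(-2) - 2)*(-119) = (-8 - 2)*(-119) = -10*(-119) = 1190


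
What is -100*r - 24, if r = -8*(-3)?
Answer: -2424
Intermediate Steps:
r = 24
-100*r - 24 = -100*24 - 24 = -2400 - 24 = -2424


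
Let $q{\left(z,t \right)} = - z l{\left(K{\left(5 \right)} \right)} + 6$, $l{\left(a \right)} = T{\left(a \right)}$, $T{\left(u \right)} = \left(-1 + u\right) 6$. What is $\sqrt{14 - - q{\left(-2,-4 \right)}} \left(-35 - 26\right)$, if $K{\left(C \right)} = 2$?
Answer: $- 244 \sqrt{2} \approx -345.07$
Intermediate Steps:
$T{\left(u \right)} = -6 + 6 u$
$l{\left(a \right)} = -6 + 6 a$
$q{\left(z,t \right)} = 6 - 6 z$ ($q{\left(z,t \right)} = - z \left(-6 + 6 \cdot 2\right) + 6 = - z \left(-6 + 12\right) + 6 = - z 6 + 6 = - 6 z + 6 = 6 - 6 z$)
$\sqrt{14 - - q{\left(-2,-4 \right)}} \left(-35 - 26\right) = \sqrt{14 + \left(\left(6 - -12\right) - 0\right)} \left(-35 - 26\right) = \sqrt{14 + \left(\left(6 + 12\right) + 0\right)} \left(-61\right) = \sqrt{14 + \left(18 + 0\right)} \left(-61\right) = \sqrt{14 + 18} \left(-61\right) = \sqrt{32} \left(-61\right) = 4 \sqrt{2} \left(-61\right) = - 244 \sqrt{2}$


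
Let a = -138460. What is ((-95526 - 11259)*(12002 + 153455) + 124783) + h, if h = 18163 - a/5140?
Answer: -4540722972420/257 ≈ -1.7668e+10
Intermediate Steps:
h = 4674814/257 (h = 18163 - (-138460)/5140 = 18163 - 1*(-6923/257) = 18163 + 6923/257 = 4674814/257 ≈ 18190.)
((-95526 - 11259)*(12002 + 153455) + 124783) + h = ((-95526 - 11259)*(12002 + 153455) + 124783) + 4674814/257 = (-106785*165457 + 124783) + 4674814/257 = (-17668325745 + 124783) + 4674814/257 = -17668200962 + 4674814/257 = -4540722972420/257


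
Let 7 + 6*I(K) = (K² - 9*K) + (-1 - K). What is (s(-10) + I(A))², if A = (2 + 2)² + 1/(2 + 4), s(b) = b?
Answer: 1301881/46656 ≈ 27.904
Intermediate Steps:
A = 97/6 (A = 4² + 1/6 = 16 + ⅙ = 97/6 ≈ 16.167)
I(K) = -4/3 - 5*K/3 + K²/6 (I(K) = -7/6 + ((K² - 9*K) + (-1 - K))/6 = -7/6 + (-1 + K² - 10*K)/6 = -7/6 + (-⅙ - 5*K/3 + K²/6) = -4/3 - 5*K/3 + K²/6)
(s(-10) + I(A))² = (-10 + (-4/3 - 5/3*97/6 + (97/6)²/6))² = (-10 + (-4/3 - 485/18 + (⅙)*(9409/36)))² = (-10 + (-4/3 - 485/18 + 9409/216))² = (-10 + 3301/216)² = (1141/216)² = 1301881/46656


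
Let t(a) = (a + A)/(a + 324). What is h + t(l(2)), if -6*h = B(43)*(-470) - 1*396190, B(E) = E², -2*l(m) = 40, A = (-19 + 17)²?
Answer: 4006529/19 ≈ 2.1087e+5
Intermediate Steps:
A = 4 (A = (-2)² = 4)
l(m) = -20 (l(m) = -½*40 = -20)
t(a) = (4 + a)/(324 + a) (t(a) = (a + 4)/(a + 324) = (4 + a)/(324 + a))
h = 210870 (h = -(43²*(-470) - 1*396190)/6 = -(1849*(-470) - 396190)/6 = -(-869030 - 396190)/6 = -⅙*(-1265220) = 210870)
h + t(l(2)) = 210870 + (4 - 20)/(324 - 20) = 210870 - 16/304 = 210870 + (1/304)*(-16) = 210870 - 1/19 = 4006529/19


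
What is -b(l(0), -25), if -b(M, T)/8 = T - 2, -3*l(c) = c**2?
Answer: -216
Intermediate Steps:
l(c) = -c**2/3
b(M, T) = 16 - 8*T (b(M, T) = -8*(T - 2) = -8*(-2 + T) = 16 - 8*T)
-b(l(0), -25) = -(16 - 8*(-25)) = -(16 + 200) = -1*216 = -216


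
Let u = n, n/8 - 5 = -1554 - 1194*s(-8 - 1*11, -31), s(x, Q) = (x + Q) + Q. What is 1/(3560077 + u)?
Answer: 1/4321397 ≈ 2.3141e-7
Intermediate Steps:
s(x, Q) = x + 2*Q (s(x, Q) = (Q + x) + Q = x + 2*Q)
n = 761320 (n = 40 + 8*(-1554 - 1194*((-8 - 1*11) + 2*(-31))) = 40 + 8*(-1554 - 1194*((-8 - 11) - 62)) = 40 + 8*(-1554 - 1194*(-19 - 62)) = 40 + 8*(-1554 - 1194*(-81)) = 40 + 8*(-1554 + 96714) = 40 + 8*95160 = 40 + 761280 = 761320)
u = 761320
1/(3560077 + u) = 1/(3560077 + 761320) = 1/4321397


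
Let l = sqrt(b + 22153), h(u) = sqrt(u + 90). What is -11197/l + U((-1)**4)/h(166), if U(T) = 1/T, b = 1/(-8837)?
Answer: 1/16 - 11197*sqrt(432496168055)/97883030 ≈ -75.167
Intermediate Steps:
b = -1/8837 ≈ -0.00011316
h(u) = sqrt(90 + u)
l = 2*sqrt(432496168055)/8837 (l = sqrt(-1/8837 + 22153) = sqrt(195766060/8837) = 2*sqrt(432496168055)/8837 ≈ 148.84)
-11197/l + U((-1)**4)/h(166) = -11197*sqrt(432496168055)/97883030 + 1/(((-1)**4)*(sqrt(90 + 166))) = -11197*sqrt(432496168055)/97883030 + 1/(1*(sqrt(256))) = -11197*sqrt(432496168055)/97883030 + 1/16 = 1/16 - 11197*sqrt(432496168055)/97883030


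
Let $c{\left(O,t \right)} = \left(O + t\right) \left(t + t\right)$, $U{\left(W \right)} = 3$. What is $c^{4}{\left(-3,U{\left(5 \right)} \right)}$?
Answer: $0$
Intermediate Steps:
$c{\left(O,t \right)} = 2 t \left(O + t\right)$ ($c{\left(O,t \right)} = \left(O + t\right) 2 t = 2 t \left(O + t\right)$)
$c^{4}{\left(-3,U{\left(5 \right)} \right)} = \left(2 \cdot 3 \left(-3 + 3\right)\right)^{4} = \left(2 \cdot 3 \cdot 0\right)^{4} = 0^{4} = 0$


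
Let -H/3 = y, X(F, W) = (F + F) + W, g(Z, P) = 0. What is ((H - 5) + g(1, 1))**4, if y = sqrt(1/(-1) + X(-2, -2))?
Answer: (5 + 3*I*sqrt(7))**4 ≈ -4856.0 - 6032.3*I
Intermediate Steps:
X(F, W) = W + 2*F (X(F, W) = 2*F + W = W + 2*F)
y = I*sqrt(7) (y = sqrt(1/(-1) + (-2 + 2*(-2))) = sqrt(-1 + (-2 - 4)) = sqrt(-1 - 6) = sqrt(-7) = I*sqrt(7) ≈ 2.6458*I)
H = -3*I*sqrt(7) ≈ -7.9373*I
((H - 5) + g(1, 1))**4 = ((-3*I*sqrt(7) - 5) + 0)**4 = ((-5 - 3*I*sqrt(7)) + 0)**4 = (-5 - 3*I*sqrt(7))**4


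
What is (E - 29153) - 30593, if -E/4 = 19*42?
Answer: -62938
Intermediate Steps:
E = -3192 (E = -76*42 = -4*798 = -3192)
(E - 29153) - 30593 = (-3192 - 29153) - 30593 = -32345 - 30593 = -62938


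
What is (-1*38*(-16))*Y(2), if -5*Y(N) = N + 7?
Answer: -5472/5 ≈ -1094.4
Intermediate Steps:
Y(N) = -7/5 - N/5 (Y(N) = -(N + 7)/5 = -(7 + N)/5 = -7/5 - N/5)
(-1*38*(-16))*Y(2) = (-1*38*(-16))*(-7/5 - ⅕*2) = (-38*(-16))*(-7/5 - ⅖) = 608*(-9/5) = -5472/5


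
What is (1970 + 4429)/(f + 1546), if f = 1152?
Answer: 6399/2698 ≈ 2.3718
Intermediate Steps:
(1970 + 4429)/(f + 1546) = (1970 + 4429)/(1152 + 1546) = 6399/2698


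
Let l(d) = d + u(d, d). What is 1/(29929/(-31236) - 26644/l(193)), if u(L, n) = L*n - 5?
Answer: -389794044/650901319 ≈ -0.59885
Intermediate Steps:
u(L, n) = -5 + L*n
l(d) = -5 + d + d² (l(d) = d + (-5 + d*d) = d + (-5 + d²) = -5 + d + d²)
1/(29929/(-31236) - 26644/l(193)) = 1/(29929/(-31236) - 26644/(-5 + 193 + 193²)) = 1/(29929*(-1/31236) - 26644/(-5 + 193 + 37249)) = 1/(-29929/31236 - 26644/37437) = 1/(-650901319/389794044) = -389794044/650901319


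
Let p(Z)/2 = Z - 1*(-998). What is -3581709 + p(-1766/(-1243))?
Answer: -4449579727/1243 ≈ -3.5797e+6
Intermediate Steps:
p(Z) = 1996 + 2*Z (p(Z) = 2*(Z - 1*(-998)) = 2*(Z + 998) = 2*(998 + Z) = 1996 + 2*Z)
-3581709 + p(-1766/(-1243)) = -3581709 + (1996 + 2*(-1766/(-1243))) = -3581709 + (1996 + 2*(-1766*(-1/1243))) = -3581709 + (1996 + 2*(1766/1243)) = -3581709 + (1996 + 3532/1243) = -3581709 + 2484560/1243 = -4449579727/1243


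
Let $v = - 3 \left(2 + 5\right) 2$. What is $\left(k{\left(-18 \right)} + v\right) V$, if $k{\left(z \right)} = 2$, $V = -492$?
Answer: $19680$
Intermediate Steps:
$v = -42$ ($v = - 3 \cdot 7 \cdot 2 = \left(-3\right) 14 = -42$)
$\left(k{\left(-18 \right)} + v\right) V = \left(2 - 42\right) \left(-492\right) = \left(-40\right) \left(-492\right) = 19680$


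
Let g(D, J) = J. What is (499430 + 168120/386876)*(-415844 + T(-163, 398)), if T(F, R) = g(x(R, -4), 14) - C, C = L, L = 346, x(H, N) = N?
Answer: -20103137051747200/96719 ≈ -2.0785e+11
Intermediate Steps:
C = 346
T(F, R) = -332 (T(F, R) = 14 - 1*346 = 14 - 346 = -332)
(499430 + 168120/386876)*(-415844 + T(-163, 398)) = (499430 + 168120/386876)*(-415844 - 332) = (499430 + 168120*(1/386876))*(-416176) = (499430 + 42030/96719)*(-416176) = (48304412200/96719)*(-416176) = -20103137051747200/96719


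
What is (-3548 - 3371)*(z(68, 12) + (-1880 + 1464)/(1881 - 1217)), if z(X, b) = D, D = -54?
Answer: 31370746/83 ≈ 3.7796e+5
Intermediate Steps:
z(X, b) = -54
(-3548 - 3371)*(z(68, 12) + (-1880 + 1464)/(1881 - 1217)) = (-3548 - 3371)*(-54 + (-1880 + 1464)/(1881 - 1217)) = -6919*(-54 - 416/664) = -6919*(-54 - 416*1/664) = -6919*(-54 - 52/83) = -6919*(-4534/83) = 31370746/83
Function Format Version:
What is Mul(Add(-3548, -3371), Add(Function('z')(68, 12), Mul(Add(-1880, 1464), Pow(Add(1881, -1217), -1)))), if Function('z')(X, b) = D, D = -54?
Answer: Rational(31370746, 83) ≈ 3.7796e+5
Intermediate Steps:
Function('z')(X, b) = -54
Mul(Add(-3548, -3371), Add(Function('z')(68, 12), Mul(Add(-1880, 1464), Pow(Add(1881, -1217), -1)))) = Mul(Add(-3548, -3371), Add(-54, Mul(Add(-1880, 1464), Pow(Add(1881, -1217), -1)))) = Mul(-6919, Add(-54, Mul(-416, Pow(664, -1)))) = Mul(-6919, Add(-54, Mul(-416, Rational(1, 664)))) = Mul(-6919, Add(-54, Rational(-52, 83))) = Mul(-6919, Rational(-4534, 83)) = Rational(31370746, 83)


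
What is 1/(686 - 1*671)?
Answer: 1/15 ≈ 0.066667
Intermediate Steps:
1/(686 - 1*671) = 1/(686 - 671) = 1/15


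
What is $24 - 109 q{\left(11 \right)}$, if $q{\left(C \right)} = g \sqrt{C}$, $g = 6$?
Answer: $24 - 654 \sqrt{11} \approx -2145.1$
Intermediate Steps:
$q{\left(C \right)} = 6 \sqrt{C}$
$24 - 109 q{\left(11 \right)} = 24 - 109 \cdot 6 \sqrt{11} = 24 - 654 \sqrt{11}$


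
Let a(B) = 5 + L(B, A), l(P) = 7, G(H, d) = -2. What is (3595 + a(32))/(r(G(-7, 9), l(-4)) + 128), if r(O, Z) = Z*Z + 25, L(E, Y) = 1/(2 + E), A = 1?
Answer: 122401/6868 ≈ 17.822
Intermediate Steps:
r(O, Z) = 25 + Z² (r(O, Z) = Z² + 25 = 25 + Z²)
a(B) = 5 + 1/(2 + B)
(3595 + a(32))/(r(G(-7, 9), l(-4)) + 128) = (3595 + (11 + 5*32)/(2 + 32))/((25 + 7²) + 128) = (3595 + (11 + 160)/34)/((25 + 49) + 128) = (3595 + (1/34)*171)/(74 + 128) = (3595 + 171/34)/202 = (122401/34)*(1/202) = 122401/6868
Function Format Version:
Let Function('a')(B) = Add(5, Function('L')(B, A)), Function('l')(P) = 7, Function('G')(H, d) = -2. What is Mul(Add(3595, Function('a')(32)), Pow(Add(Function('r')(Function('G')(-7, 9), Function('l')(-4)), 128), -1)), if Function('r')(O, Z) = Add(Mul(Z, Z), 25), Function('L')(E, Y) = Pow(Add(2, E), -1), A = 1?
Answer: Rational(122401, 6868) ≈ 17.822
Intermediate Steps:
Function('r')(O, Z) = Add(25, Pow(Z, 2)) (Function('r')(O, Z) = Add(Pow(Z, 2), 25) = Add(25, Pow(Z, 2)))
Function('a')(B) = Add(5, Pow(Add(2, B), -1))
Mul(Add(3595, Function('a')(32)), Pow(Add(Function('r')(Function('G')(-7, 9), Function('l')(-4)), 128), -1)) = Mul(Add(3595, Mul(Pow(Add(2, 32), -1), Add(11, Mul(5, 32)))), Pow(Add(Add(25, Pow(7, 2)), 128), -1)) = Mul(Add(3595, Mul(Pow(34, -1), Add(11, 160))), Pow(Add(Add(25, 49), 128), -1)) = Mul(Add(3595, Mul(Rational(1, 34), 171)), Pow(Add(74, 128), -1)) = Mul(Add(3595, Rational(171, 34)), Pow(202, -1)) = Mul(Rational(122401, 34), Rational(1, 202)) = Rational(122401, 6868)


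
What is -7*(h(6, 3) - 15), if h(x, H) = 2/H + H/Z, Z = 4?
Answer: 1141/12 ≈ 95.083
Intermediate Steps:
h(x, H) = 2/H + H/4
-7*(h(6, 3) - 15) = -7*((2/3 + (1/4)*3) - 15) = -7*((2*(1/3) + 3/4) - 15) = -7*((2/3 + 3/4) - 15) = -7*(17/12 - 15) = -7*(-163/12) = 1141/12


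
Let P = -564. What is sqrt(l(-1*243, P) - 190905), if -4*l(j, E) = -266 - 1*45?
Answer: I*sqrt(763309)/2 ≈ 436.84*I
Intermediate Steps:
l(j, E) = 311/4 (l(j, E) = -(-266 - 1*45)/4 = -(-266 - 45)/4 = -1/4*(-311) = 311/4)
sqrt(l(-1*243, P) - 190905) = sqrt(311/4 - 190905) = sqrt(-763309/4) = I*sqrt(763309)/2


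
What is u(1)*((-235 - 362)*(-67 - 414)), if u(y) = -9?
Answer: -2584413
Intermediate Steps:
u(1)*((-235 - 362)*(-67 - 414)) = -9*(-235 - 362)*(-67 - 414) = -(-5373)*(-481) = -9*287157 = -2584413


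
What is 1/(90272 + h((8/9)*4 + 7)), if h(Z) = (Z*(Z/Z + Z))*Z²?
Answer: 6561/681441592 ≈ 9.6281e-6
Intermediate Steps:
h(Z) = Z³*(1 + Z) (h(Z) = (Z*(1 + Z))*Z² = Z³*(1 + Z))
1/(90272 + h((8/9)*4 + 7)) = 1/(90272 + ((8/9)*4 + 7)³*(1 + ((8/9)*4 + 7))) = 1/(90272 + (32/9 + 7)³*(1 + (32/9 + 7))) = 1/(90272 + (95/9)³*(1 + 95/9)) = 1/(90272 + (857375/729)*(104/9)) = 1/(90272 + 89167000/6561) = 1/(681441592/6561) = 6561/681441592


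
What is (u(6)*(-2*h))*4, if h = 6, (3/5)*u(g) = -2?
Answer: 160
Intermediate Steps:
u(g) = -10/3 (u(g) = (5/3)*(-2) = -10/3)
(u(6)*(-2*h))*4 = -(-20)*6/3*4 = -10/3*(-12)*4 = 40*4 = 160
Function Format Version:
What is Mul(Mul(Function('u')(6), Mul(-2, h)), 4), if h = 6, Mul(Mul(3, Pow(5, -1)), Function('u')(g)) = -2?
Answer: 160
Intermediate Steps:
Function('u')(g) = Rational(-10, 3) (Function('u')(g) = Mul(Rational(5, 3), -2) = Rational(-10, 3))
Mul(Mul(Function('u')(6), Mul(-2, h)), 4) = Mul(Mul(Rational(-10, 3), Mul(-2, 6)), 4) = Mul(Mul(Rational(-10, 3), -12), 4) = Mul(40, 4) = 160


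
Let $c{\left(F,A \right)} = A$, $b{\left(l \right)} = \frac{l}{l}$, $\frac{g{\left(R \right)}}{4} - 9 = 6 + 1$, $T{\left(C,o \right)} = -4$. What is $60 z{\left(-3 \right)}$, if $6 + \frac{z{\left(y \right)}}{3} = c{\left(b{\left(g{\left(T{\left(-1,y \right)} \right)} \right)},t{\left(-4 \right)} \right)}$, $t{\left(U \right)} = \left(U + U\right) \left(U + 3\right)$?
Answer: $360$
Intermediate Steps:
$g{\left(R \right)} = 64$ ($g{\left(R \right)} = 36 + 4 \left(6 + 1\right) = 36 + 4 \cdot 7 = 36 + 28 = 64$)
$t{\left(U \right)} = 2 U \left(3 + U\right)$
$b{\left(l \right)} = 1$
$z{\left(y \right)} = 6$ ($z{\left(y \right)} = -18 + 3 \cdot 2 \left(-4\right) \left(3 - 4\right) = -18 + 3 \cdot 2 \left(-4\right) \left(-1\right) = -18 + 3 \cdot 8 = -18 + 24 = 6$)
$60 z{\left(-3 \right)} = 60 \cdot 6 = 360$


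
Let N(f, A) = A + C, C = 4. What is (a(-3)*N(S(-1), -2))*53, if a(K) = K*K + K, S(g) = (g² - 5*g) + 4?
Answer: 636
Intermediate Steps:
S(g) = 4 + g² - 5*g
a(K) = K + K² (a(K) = K² + K = K + K²)
N(f, A) = 4 + A (N(f, A) = A + 4 = 4 + A)
(a(-3)*N(S(-1), -2))*53 = ((-3*(1 - 3))*(4 - 2))*53 = (-3*(-2)*2)*53 = (6*2)*53 = 12*53 = 636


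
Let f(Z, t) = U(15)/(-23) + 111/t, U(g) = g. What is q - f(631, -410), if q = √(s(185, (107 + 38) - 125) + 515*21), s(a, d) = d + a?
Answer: 8703/9430 + 2*√2755 ≈ 105.90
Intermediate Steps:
f(Z, t) = -15/23 + 111/t (f(Z, t) = 15/(-23) + 111/t = 15*(-1/23) + 111/t = -15/23 + 111/t)
s(a, d) = a + d
q = 2*√2755 (q = √((185 + ((107 + 38) - 125)) + 515*21) = √((185 + (145 - 125)) + 10815) = √((185 + 20) + 10815) = √(205 + 10815) = √11020 = 2*√2755 ≈ 104.98)
q - f(631, -410) = 2*√2755 - (-15/23 + 111/(-410)) = 2*√2755 - (-15/23 + 111*(-1/410)) = 2*√2755 - (-15/23 - 111/410) = 2*√2755 - 1*(-8703/9430) = 2*√2755 + 8703/9430 = 8703/9430 + 2*√2755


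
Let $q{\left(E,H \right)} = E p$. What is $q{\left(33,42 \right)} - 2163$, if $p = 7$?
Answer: $-1932$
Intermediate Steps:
$q{\left(E,H \right)} = 7 E$ ($q{\left(E,H \right)} = E 7 = 7 E$)
$q{\left(33,42 \right)} - 2163 = 7 \cdot 33 - 2163 = 231 - 2163 = -1932$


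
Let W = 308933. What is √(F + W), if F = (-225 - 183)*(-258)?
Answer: 7*√8453 ≈ 643.58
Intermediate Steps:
F = 105264 (F = -408*(-258) = 105264)
√(F + W) = √(105264 + 308933) = √414197 = 7*√8453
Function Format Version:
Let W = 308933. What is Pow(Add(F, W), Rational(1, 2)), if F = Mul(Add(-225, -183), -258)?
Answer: Mul(7, Pow(8453, Rational(1, 2))) ≈ 643.58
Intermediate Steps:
F = 105264 (F = Mul(-408, -258) = 105264)
Pow(Add(F, W), Rational(1, 2)) = Pow(Add(105264, 308933), Rational(1, 2)) = Pow(414197, Rational(1, 2)) = Mul(7, Pow(8453, Rational(1, 2)))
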